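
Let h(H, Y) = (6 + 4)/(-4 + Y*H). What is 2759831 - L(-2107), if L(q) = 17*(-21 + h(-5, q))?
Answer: 29067539658/10531 ≈ 2.7602e+6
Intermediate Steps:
h(H, Y) = 10/(-4 + H*Y)
L(q) = -357 + 170/(-4 - 5*q) (L(q) = 17*(-21 + 10/(-4 - 5*q)) = -357 + 170/(-4 - 5*q))
2759831 - L(-2107) = 2759831 - 17*(-94 - 105*(-2107))/(4 + 5*(-2107)) = 2759831 - 17*(-94 + 221235)/(4 - 10535) = 2759831 - 17*221141/(-10531) = 2759831 - 17*(-1)*221141/10531 = 2759831 - 1*(-3759397/10531) = 2759831 + 3759397/10531 = 29067539658/10531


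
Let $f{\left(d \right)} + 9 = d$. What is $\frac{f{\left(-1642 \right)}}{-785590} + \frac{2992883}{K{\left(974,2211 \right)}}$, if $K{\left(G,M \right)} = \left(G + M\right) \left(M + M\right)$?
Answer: $\frac{9132429829}{42555017505} \approx 0.2146$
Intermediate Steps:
$f{\left(d \right)} = -9 + d$
$K{\left(G,M \right)} = 2 M \left(G + M\right)$ ($K{\left(G,M \right)} = \left(G + M\right) 2 M = 2 M \left(G + M\right)$)
$\frac{f{\left(-1642 \right)}}{-785590} + \frac{2992883}{K{\left(974,2211 \right)}} = \frac{-9 - 1642}{-785590} + \frac{2992883}{2 \cdot 2211 \left(974 + 2211\right)} = \left(-1651\right) \left(- \frac{1}{785590}\right) + \frac{2992883}{2 \cdot 2211 \cdot 3185} = \frac{127}{60430} + \frac{2992883}{14084070} = \frac{9132429829}{42555017505}$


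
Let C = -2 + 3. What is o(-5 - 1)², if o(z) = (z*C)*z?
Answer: 1296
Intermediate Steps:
C = 1
o(z) = z² (o(z) = (z*1)*z = z*z = z²)
o(-5 - 1)² = ((-5 - 1)²)² = ((-6)²)² = 36² = 1296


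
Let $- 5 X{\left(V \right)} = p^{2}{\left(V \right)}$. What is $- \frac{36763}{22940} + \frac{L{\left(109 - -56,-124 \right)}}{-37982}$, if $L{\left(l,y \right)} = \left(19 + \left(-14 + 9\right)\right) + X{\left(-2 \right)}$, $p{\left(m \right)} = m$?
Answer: $- \frac{698317537}{435653540} \approx -1.6029$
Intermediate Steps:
$X{\left(V \right)} = - \frac{V^{2}}{5}$
$L{\left(l,y \right)} = \frac{66}{5}$ ($L{\left(l,y \right)} = \left(19 + \left(-14 + 9\right)\right) - \frac{\left(-2\right)^{2}}{5} = \left(19 - 5\right) - \frac{4}{5} = 14 - \frac{4}{5} = \frac{66}{5}$)
$- \frac{36763}{22940} + \frac{L{\left(109 - -56,-124 \right)}}{-37982} = - \frac{36763}{22940} + \frac{66}{5 \left(-37982\right)} = \left(-36763\right) \frac{1}{22940} + \frac{66}{5} \left(- \frac{1}{37982}\right) = - \frac{36763}{22940} - \frac{33}{94955} = - \frac{698317537}{435653540}$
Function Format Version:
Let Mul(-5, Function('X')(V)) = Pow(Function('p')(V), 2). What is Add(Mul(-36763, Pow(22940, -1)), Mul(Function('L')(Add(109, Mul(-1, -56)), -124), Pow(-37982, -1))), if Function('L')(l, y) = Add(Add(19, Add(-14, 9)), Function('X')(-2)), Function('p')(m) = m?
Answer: Rational(-698317537, 435653540) ≈ -1.6029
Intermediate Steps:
Function('X')(V) = Mul(Rational(-1, 5), Pow(V, 2))
Function('L')(l, y) = Rational(66, 5) (Function('L')(l, y) = Add(Add(19, Add(-14, 9)), Mul(Rational(-1, 5), Pow(-2, 2))) = Add(Add(19, -5), Mul(Rational(-1, 5), 4)) = Add(14, Rational(-4, 5)) = Rational(66, 5))
Add(Mul(-36763, Pow(22940, -1)), Mul(Function('L')(Add(109, Mul(-1, -56)), -124), Pow(-37982, -1))) = Add(Mul(-36763, Pow(22940, -1)), Mul(Rational(66, 5), Pow(-37982, -1))) = Add(Mul(-36763, Rational(1, 22940)), Mul(Rational(66, 5), Rational(-1, 37982))) = Add(Rational(-36763, 22940), Rational(-33, 94955)) = Rational(-698317537, 435653540)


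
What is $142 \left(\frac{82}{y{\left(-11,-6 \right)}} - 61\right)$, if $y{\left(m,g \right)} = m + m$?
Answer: $- \frac{101104}{11} \approx -9191.3$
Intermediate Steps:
$y{\left(m,g \right)} = 2 m$
$142 \left(\frac{82}{y{\left(-11,-6 \right)}} - 61\right) = 142 \left(\frac{82}{2 \left(-11\right)} - 61\right) = 142 \left(\frac{82}{-22} - 61\right) = 142 \left(82 \left(- \frac{1}{22}\right) - 61\right) = 142 \left(- \frac{41}{11} - 61\right) = 142 \left(- \frac{712}{11}\right) = - \frac{101104}{11}$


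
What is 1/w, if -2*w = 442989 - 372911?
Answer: -1/35039 ≈ -2.8540e-5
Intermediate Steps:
w = -35039 (w = -(442989 - 372911)/2 = -1/2*70078 = -35039)
1/w = 1/(-35039) = -1/35039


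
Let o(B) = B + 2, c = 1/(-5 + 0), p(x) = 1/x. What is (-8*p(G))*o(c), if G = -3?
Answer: 24/5 ≈ 4.8000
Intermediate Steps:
c = -1/5 (c = 1/(-5) = -1/5 ≈ -0.20000)
o(B) = 2 + B
(-8*p(G))*o(c) = (-8/(-3))*(2 - 1/5) = -8*(-1/3)*(9/5) = (8/3)*(9/5) = 24/5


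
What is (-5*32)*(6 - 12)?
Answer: 960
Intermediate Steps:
(-5*32)*(6 - 12) = -160*(-6) = 960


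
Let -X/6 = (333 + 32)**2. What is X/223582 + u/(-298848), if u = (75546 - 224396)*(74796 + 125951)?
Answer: 1670164387708525/16704258384 ≈ 99984.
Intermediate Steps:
u = -29881190950 (u = -148850*200747 = -29881190950)
X = -799350 (X = -6*(333 + 32)**2 = -6*365**2 = -6*133225 = -799350)
X/223582 + u/(-298848) = -799350/223582 - 29881190950/(-298848) = -799350*1/223582 - 29881190950*(-1/298848) = -399675/111791 + 14940595475/149424 = 1670164387708525/16704258384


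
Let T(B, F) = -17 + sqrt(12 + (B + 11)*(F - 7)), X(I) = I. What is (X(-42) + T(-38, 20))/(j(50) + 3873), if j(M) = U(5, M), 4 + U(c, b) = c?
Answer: -59/3874 + I*sqrt(339)/3874 ≈ -0.01523 + 0.0047527*I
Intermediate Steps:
U(c, b) = -4 + c
j(M) = 1 (j(M) = -4 + 5 = 1)
T(B, F) = -17 + sqrt(12 + (-7 + F)*(11 + B)) (T(B, F) = -17 + sqrt(12 + (11 + B)*(-7 + F)) = -17 + sqrt(12 + (-7 + F)*(11 + B)))
(X(-42) + T(-38, 20))/(j(50) + 3873) = (-42 + (-17 + sqrt(-65 - 7*(-38) + 11*20 - 38*20)))/(1 + 3873) = (-42 + (-17 + sqrt(-65 + 266 + 220 - 760)))/3874 = (-42 + (-17 + sqrt(-339)))*(1/3874) = (-42 + (-17 + I*sqrt(339)))*(1/3874) = (-59 + I*sqrt(339))*(1/3874) = -59/3874 + I*sqrt(339)/3874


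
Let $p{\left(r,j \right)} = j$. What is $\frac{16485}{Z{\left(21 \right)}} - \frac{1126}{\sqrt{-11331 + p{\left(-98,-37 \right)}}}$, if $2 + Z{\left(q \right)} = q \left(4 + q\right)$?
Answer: $\frac{16485}{523} + \frac{563 i \sqrt{58}}{406} \approx 31.52 + 10.561 i$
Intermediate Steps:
$Z{\left(q \right)} = -2 + q \left(4 + q\right)$
$\frac{16485}{Z{\left(21 \right)}} - \frac{1126}{\sqrt{-11331 + p{\left(-98,-37 \right)}}} = \frac{16485}{-2 + 21^{2} + 4 \cdot 21} - \frac{1126}{\sqrt{-11331 - 37}} = \frac{16485}{-2 + 441 + 84} - \frac{1126}{\sqrt{-11368}} = \frac{16485}{523} - \frac{1126}{14 i \sqrt{58}} = 16485 \cdot \frac{1}{523} - 1126 \left(- \frac{i \sqrt{58}}{812}\right) = \frac{16485}{523} + \frac{563 i \sqrt{58}}{406}$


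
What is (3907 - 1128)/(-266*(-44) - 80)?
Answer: 2779/11624 ≈ 0.23907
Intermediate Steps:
(3907 - 1128)/(-266*(-44) - 80) = 2779/(11704 - 80) = 2779/11624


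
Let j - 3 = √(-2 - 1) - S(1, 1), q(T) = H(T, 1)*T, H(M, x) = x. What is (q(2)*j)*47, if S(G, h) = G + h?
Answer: 94 + 94*I*√3 ≈ 94.0 + 162.81*I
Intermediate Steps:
q(T) = T (q(T) = 1*T = T)
j = 1 + I*√3 (j = 3 + (√(-2 - 1) - (1 + 1)) = 3 + (√(-3) - 1*2) = 3 + (I*√3 - 2) = 3 + (-2 + I*√3) = 1 + I*√3 ≈ 1.0 + 1.732*I)
(q(2)*j)*47 = (2*(1 + I*√3))*47 = (2 + 2*I*√3)*47 = 94 + 94*I*√3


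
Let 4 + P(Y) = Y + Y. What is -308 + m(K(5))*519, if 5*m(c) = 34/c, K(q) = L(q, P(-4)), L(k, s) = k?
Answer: 9946/25 ≈ 397.84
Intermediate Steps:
P(Y) = -4 + 2*Y (P(Y) = -4 + (Y + Y) = -4 + 2*Y)
K(q) = q
m(c) = 34/(5*c) (m(c) = (34/c)/5 = 34/(5*c))
-308 + m(K(5))*519 = -308 + ((34/5)/5)*519 = -308 + ((34/5)*(1/5))*519 = -308 + (34/25)*519 = -308 + 17646/25 = 9946/25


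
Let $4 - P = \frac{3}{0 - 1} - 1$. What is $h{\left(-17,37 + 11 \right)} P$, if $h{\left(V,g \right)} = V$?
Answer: $-136$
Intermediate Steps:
$P = 8$ ($P = 4 - \left(\frac{3}{0 - 1} - 1\right) = 4 - \left(\frac{3}{-1} - 1\right) = 4 - \left(3 \left(-1\right) - 1\right) = 4 - \left(-3 - 1\right) = 4 - -4 = 4 + 4 = 8$)
$h{\left(-17,37 + 11 \right)} P = \left(-17\right) 8 = -136$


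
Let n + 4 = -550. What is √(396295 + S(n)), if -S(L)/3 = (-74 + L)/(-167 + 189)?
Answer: √47962057/11 ≈ 629.59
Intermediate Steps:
n = -554 (n = -4 - 550 = -554)
S(L) = 111/11 - 3*L/22 (S(L) = -3*(-74 + L)/(-167 + 189) = -3*(-74 + L)/22 = -3*(-37/11 + L/22) = 111/11 - 3*L/22)
√(396295 + S(n)) = √(396295 + (111/11 - 3/22*(-554))) = √(396295 + (111/11 + 831/11)) = √(396295 + 942/11) = √(4360187/11) = √47962057/11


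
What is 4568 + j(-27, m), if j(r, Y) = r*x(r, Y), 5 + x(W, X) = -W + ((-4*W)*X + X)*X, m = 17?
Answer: -846553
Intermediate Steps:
x(W, X) = -5 - W + X*(X - 4*W*X) (x(W, X) = -5 + (-W + ((-4*W)*X + X)*X) = -5 + (-W + (-4*W*X + X)*X) = -5 + (-W + (X - 4*W*X)*X) = -5 + (-W + X*(X - 4*W*X)) = -5 - W + X*(X - 4*W*X))
j(r, Y) = r*(-5 + Y**2 - r - 4*r*Y**2)
4568 + j(-27, m) = 4568 - 27*(-5 + 17**2 - 1*(-27) - 4*(-27)*17**2) = 4568 - 27*(-5 + 289 + 27 - 4*(-27)*289) = 4568 - 27*(-5 + 289 + 27 + 31212) = 4568 - 27*31523 = 4568 - 851121 = -846553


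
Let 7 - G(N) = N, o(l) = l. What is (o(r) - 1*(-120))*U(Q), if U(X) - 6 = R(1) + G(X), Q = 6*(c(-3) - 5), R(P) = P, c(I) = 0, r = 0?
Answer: 5280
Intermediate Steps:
G(N) = 7 - N
Q = -30 (Q = 6*(0 - 5) = 6*(-5) = -30)
U(X) = 14 - X (U(X) = 6 + (1 + (7 - X)) = 6 + (8 - X) = 14 - X)
(o(r) - 1*(-120))*U(Q) = (0 - 1*(-120))*(14 - 1*(-30)) = (0 + 120)*(14 + 30) = 120*44 = 5280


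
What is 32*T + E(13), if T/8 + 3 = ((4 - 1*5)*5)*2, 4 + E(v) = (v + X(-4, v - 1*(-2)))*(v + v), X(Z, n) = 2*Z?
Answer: -3202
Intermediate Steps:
E(v) = -4 + 2*v*(-8 + v) (E(v) = -4 + (v + 2*(-4))*(v + v) = -4 + (v - 8)*(2*v) = -4 + (-8 + v)*(2*v) = -4 + 2*v*(-8 + v))
T = -104 (T = -24 + 8*(((4 - 1*5)*5)*2) = -24 + 8*(((4 - 5)*5)*2) = -24 + 8*(-1*5*2) = -24 + 8*(-5*2) = -24 + 8*(-10) = -24 - 80 = -104)
32*T + E(13) = 32*(-104) + (-4 - 16*13 + 2*13²) = -3328 + (-4 - 208 + 2*169) = -3328 + (-4 - 208 + 338) = -3328 + 126 = -3202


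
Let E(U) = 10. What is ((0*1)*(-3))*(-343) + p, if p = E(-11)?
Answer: 10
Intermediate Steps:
p = 10
((0*1)*(-3))*(-343) + p = ((0*1)*(-3))*(-343) + 10 = (0*(-3))*(-343) + 10 = 0*(-343) + 10 = 0 + 10 = 10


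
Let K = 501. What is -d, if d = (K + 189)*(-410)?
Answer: 282900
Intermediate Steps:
d = -282900 (d = (501 + 189)*(-410) = 690*(-410) = -282900)
-d = -1*(-282900) = 282900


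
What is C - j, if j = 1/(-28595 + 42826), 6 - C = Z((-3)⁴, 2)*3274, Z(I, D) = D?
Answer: -93099203/14231 ≈ -6542.0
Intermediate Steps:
C = -6542 (C = 6 - 2*3274 = 6 - 1*6548 = 6 - 6548 = -6542)
j = 1/14231 ≈ 7.0269e-5
C - j = -6542 - 1*1/14231 = -6542 - 1/14231 = -93099203/14231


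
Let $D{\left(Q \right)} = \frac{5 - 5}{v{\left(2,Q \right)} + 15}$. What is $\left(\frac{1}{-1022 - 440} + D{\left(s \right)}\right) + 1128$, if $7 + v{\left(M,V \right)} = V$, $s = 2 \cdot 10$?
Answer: $\frac{1649135}{1462} \approx 1128.0$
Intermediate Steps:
$s = 20$
$v{\left(M,V \right)} = -7 + V$
$D{\left(Q \right)} = 0$ ($D{\left(Q \right)} = \frac{5 - 5}{\left(-7 + Q\right) + 15} = \frac{0}{8 + Q} = 0$)
$\left(\frac{1}{-1022 - 440} + D{\left(s \right)}\right) + 1128 = \left(\frac{1}{-1022 - 440} + 0\right) + 1128 = \left(\frac{1}{-1462} + 0\right) + 1128 = \left(- \frac{1}{1462} + 0\right) + 1128 = - \frac{1}{1462} + 1128 = \frac{1649135}{1462}$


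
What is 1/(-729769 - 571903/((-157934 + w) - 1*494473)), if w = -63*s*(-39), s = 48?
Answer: -534471/390039795296 ≈ -1.3703e-6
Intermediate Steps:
w = 117936 (w = -63*48*(-39) = -3024*(-39) = 117936)
1/(-729769 - 571903/((-157934 + w) - 1*494473)) = 1/(-729769 - 571903/((-157934 + 117936) - 1*494473)) = 1/(-729769 - 571903/(-39998 - 494473)) = 1/(-729769 - 571903/(-534471)) = 1/(-729769 - 571903*(-1/534471)) = 1/(-729769 + 571903/534471) = 1/(-390039795296/534471) = -534471/390039795296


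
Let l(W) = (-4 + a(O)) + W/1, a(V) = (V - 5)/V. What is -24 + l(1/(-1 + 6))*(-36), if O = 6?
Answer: 534/5 ≈ 106.80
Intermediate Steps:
a(V) = (-5 + V)/V
l(W) = -23/6 + W (l(W) = (-4 + (-5 + 6)/6) + W/1 = (-4 + (⅙)*1) + W*1 = (-4 + ⅙) + W = -23/6 + W)
-24 + l(1/(-1 + 6))*(-36) = -24 + (-23/6 + 1/(-1 + 6))*(-36) = -24 + (-23/6 + 1/5)*(-36) = -24 + (-23/6 + ⅕)*(-36) = -24 - 109/30*(-36) = -24 + 654/5 = 534/5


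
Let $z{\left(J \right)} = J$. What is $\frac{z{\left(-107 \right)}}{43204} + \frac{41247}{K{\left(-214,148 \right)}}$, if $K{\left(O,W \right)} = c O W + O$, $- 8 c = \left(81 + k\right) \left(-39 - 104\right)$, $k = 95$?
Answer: $- \frac{2073925045}{717476774084} \approx -0.0028906$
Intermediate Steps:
$c = 3146$ ($c = - \frac{\left(81 + 95\right) \left(-39 - 104\right)}{8} = - \frac{176 \left(-143\right)}{8} = \left(- \frac{1}{8}\right) \left(-25168\right) = 3146$)
$K{\left(O,W \right)} = O + 3146 O W$ ($K{\left(O,W \right)} = 3146 O W + O = O + 3146 O W$)
$\frac{z{\left(-107 \right)}}{43204} + \frac{41247}{K{\left(-214,148 \right)}} = - \frac{107}{43204} + \frac{41247}{\left(-214\right) \left(1 + 3146 \cdot 148\right)} = \left(-107\right) \frac{1}{43204} + \frac{41247}{\left(-214\right) \left(1 + 465608\right)} = - \frac{107}{43204} + \frac{41247}{\left(-214\right) 465609} = - \frac{107}{43204} + \frac{41247}{-99640326} = - \frac{107}{43204} + 41247 \left(- \frac{1}{99640326}\right) = - \frac{107}{43204} - \frac{13749}{33213442} = - \frac{2073925045}{717476774084}$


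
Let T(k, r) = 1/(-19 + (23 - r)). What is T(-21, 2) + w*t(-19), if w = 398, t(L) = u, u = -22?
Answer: -17511/2 ≈ -8755.5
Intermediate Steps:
t(L) = -22
T(k, r) = 1/(4 - r)
T(-21, 2) + w*t(-19) = -1/(-4 + 2) + 398*(-22) = -1/(-2) - 8756 = -1*(-1/2) - 8756 = 1/2 - 8756 = -17511/2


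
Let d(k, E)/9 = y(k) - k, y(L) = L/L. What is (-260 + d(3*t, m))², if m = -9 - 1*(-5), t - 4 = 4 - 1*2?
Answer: 170569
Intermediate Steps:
t = 6 (t = 4 + (4 - 1*2) = 4 + (4 - 2) = 4 + 2 = 6)
y(L) = 1
m = -4 (m = -9 + 5 = -4)
d(k, E) = 9 - 9*k (d(k, E) = 9*(1 - k) = 9 - 9*k)
(-260 + d(3*t, m))² = (-260 + (9 - 27*6))² = (-260 + (9 - 9*18))² = (-260 + (9 - 162))² = (-260 - 153)² = (-413)² = 170569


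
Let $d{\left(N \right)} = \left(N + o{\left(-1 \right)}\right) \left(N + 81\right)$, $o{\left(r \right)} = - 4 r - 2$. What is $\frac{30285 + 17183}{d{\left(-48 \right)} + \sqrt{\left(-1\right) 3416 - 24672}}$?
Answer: $- \frac{18014106}{583103} - \frac{23734 i \sqrt{7022}}{583103} \approx -30.894 - 3.4108 i$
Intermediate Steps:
$o{\left(r \right)} = -2 - 4 r$
$d{\left(N \right)} = \left(2 + N\right) \left(81 + N\right)$ ($d{\left(N \right)} = \left(N - -2\right) \left(N + 81\right) = \left(N + \left(-2 + 4\right)\right) \left(81 + N\right) = \left(N + 2\right) \left(81 + N\right) = \left(2 + N\right) \left(81 + N\right)$)
$\frac{30285 + 17183}{d{\left(-48 \right)} + \sqrt{\left(-1\right) 3416 - 24672}} = \frac{30285 + 17183}{\left(162 + \left(-48\right)^{2} + 83 \left(-48\right)\right) + \sqrt{\left(-1\right) 3416 - 24672}} = \frac{47468}{\left(162 + 2304 - 3984\right) + \sqrt{-3416 - 24672}} = \frac{47468}{-1518 + \sqrt{-28088}} = \frac{47468}{-1518 + 2 i \sqrt{7022}}$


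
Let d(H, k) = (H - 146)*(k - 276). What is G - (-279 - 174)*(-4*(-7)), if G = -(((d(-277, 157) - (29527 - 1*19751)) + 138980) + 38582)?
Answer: -205439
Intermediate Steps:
d(H, k) = (-276 + k)*(-146 + H) (d(H, k) = (-146 + H)*(-276 + k) = (-276 + k)*(-146 + H))
G = -218123 (G = -((((40296 - 276*(-277) - 146*157 - 277*157) - (29527 - 1*19751)) + 138980) + 38582) = -((((40296 + 76452 - 22922 - 43489) - (29527 - 19751)) + 138980) + 38582) = -(((50337 - 1*9776) + 138980) + 38582) = -(((50337 - 9776) + 138980) + 38582) = -((40561 + 138980) + 38582) = -(179541 + 38582) = -1*218123 = -218123)
G - (-279 - 174)*(-4*(-7)) = -218123 - (-279 - 174)*(-4*(-7)) = -218123 - (-453)*28 = -218123 - 1*(-12684) = -218123 + 12684 = -205439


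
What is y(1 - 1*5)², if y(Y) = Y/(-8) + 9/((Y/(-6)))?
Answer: 196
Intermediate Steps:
y(Y) = -54/Y - Y/8 (y(Y) = Y*(-⅛) + 9/((Y*(-⅙))) = -Y/8 + 9/((-Y/6)) = -Y/8 + 9*(-6/Y) = -Y/8 - 54/Y = -54/Y - Y/8)
y(1 - 1*5)² = (-54/(1 - 1*5) - (1 - 1*5)/8)² = (-54/(1 - 5) - (1 - 5)/8)² = (-54/(-4) - ⅛*(-4))² = (-54*(-¼) + ½)² = (27/2 + ½)² = 14² = 196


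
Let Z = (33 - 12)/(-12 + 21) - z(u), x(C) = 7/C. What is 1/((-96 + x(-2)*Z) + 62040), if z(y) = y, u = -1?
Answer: 3/185797 ≈ 1.6147e-5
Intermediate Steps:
Z = 10/3 (Z = (33 - 12)/(-12 + 21) - 1*(-1) = 21/9 + 1 = 21*(⅑) + 1 = 7/3 + 1 = 10/3 ≈ 3.3333)
1/((-96 + x(-2)*Z) + 62040) = 1/((-96 + (7/(-2))*(10/3)) + 62040) = 1/((-96 + (7*(-½))*(10/3)) + 62040) = 1/((-96 - 7/2*10/3) + 62040) = 1/((-96 - 35/3) + 62040) = 1/(-323/3 + 62040) = 1/(185797/3) = 3/185797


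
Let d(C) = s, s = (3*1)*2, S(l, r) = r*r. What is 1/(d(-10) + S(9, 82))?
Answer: 1/6730 ≈ 0.00014859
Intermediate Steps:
S(l, r) = r**2
s = 6 (s = 3*2 = 6)
d(C) = 6
1/(d(-10) + S(9, 82)) = 1/(6 + 82**2) = 1/(6 + 6724) = 1/6730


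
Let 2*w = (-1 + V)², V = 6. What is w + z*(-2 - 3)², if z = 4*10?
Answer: 2025/2 ≈ 1012.5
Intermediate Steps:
w = 25/2 (w = (-1 + 6)²/2 = (½)*5² = (½)*25 = 25/2 ≈ 12.500)
z = 40
w + z*(-2 - 3)² = 25/2 + 40*(-2 - 3)² = 25/2 + 40*(-5)² = 25/2 + 40*25 = 25/2 + 1000 = 2025/2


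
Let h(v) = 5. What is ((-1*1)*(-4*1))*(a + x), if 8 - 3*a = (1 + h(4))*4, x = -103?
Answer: -1300/3 ≈ -433.33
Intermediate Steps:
a = -16/3 (a = 8/3 - (1 + 5)*4/3 = 8/3 - 2*4 = 8/3 - ⅓*24 = 8/3 - 8 = -16/3 ≈ -5.3333)
((-1*1)*(-4*1))*(a + x) = ((-1*1)*(-4*1))*(-16/3 - 103) = -1*(-4)*(-325/3) = 4*(-325/3) = -1300/3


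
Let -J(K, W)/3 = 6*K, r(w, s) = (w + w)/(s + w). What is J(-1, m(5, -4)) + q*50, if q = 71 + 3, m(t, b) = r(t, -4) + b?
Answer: 3718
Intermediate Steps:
r(w, s) = 2*w/(s + w) (r(w, s) = (2*w)/(s + w) = 2*w/(s + w))
m(t, b) = b + 2*t/(-4 + t) (m(t, b) = 2*t/(-4 + t) + b = b + 2*t/(-4 + t))
J(K, W) = -18*K
q = 74
J(-1, m(5, -4)) + q*50 = -18*(-1) + 74*50 = 18 + 3700 = 3718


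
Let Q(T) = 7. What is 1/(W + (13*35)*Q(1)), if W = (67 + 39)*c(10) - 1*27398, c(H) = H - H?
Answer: -1/24213 ≈ -4.1300e-5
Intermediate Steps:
c(H) = 0
W = -27398 (W = (67 + 39)*0 - 1*27398 = 106*0 - 27398 = 0 - 27398 = -27398)
1/(W + (13*35)*Q(1)) = 1/(-27398 + (13*35)*7) = 1/(-27398 + 455*7) = 1/(-27398 + 3185) = 1/(-24213) = -1/24213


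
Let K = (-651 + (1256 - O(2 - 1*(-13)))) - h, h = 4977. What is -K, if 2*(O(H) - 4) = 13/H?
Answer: 131293/30 ≈ 4376.4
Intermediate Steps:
O(H) = 4 + 13/(2*H) (O(H) = 4 + (13/H)/2 = 4 + 13/(2*H))
K = -131293/30 (K = (-651 + (1256 - (4 + 13/(2*(2 - 1*(-13)))))) - 1*4977 = (-651 + (1256 - (4 + 13/(2*(2 + 13))))) - 4977 = (-651 + (1256 - (4 + (13/2)/15))) - 4977 = (-651 + (1256 - (4 + (13/2)*(1/15)))) - 4977 = (-651 + (1256 - (4 + 13/30))) - 4977 = (-651 + (1256 - 1*133/30)) - 4977 = (-651 + (1256 - 133/30)) - 4977 = (-651 + 37547/30) - 4977 = 18017/30 - 4977 = -131293/30 ≈ -4376.4)
-K = -1*(-131293/30) = 131293/30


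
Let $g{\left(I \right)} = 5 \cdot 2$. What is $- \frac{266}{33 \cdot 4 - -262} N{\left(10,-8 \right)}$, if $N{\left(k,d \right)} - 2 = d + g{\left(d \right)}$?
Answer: $- \frac{532}{197} \approx -2.7005$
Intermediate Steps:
$g{\left(I \right)} = 10$
$N{\left(k,d \right)} = 12 + d$ ($N{\left(k,d \right)} = 2 + \left(d + 10\right) = 2 + \left(10 + d\right) = 12 + d$)
$- \frac{266}{33 \cdot 4 - -262} N{\left(10,-8 \right)} = - \frac{266}{33 \cdot 4 - -262} \left(12 - 8\right) = - \frac{266}{132 + 262} \cdot 4 = - \frac{266}{394} \cdot 4 = \left(-266\right) \frac{1}{394} \cdot 4 = \left(- \frac{133}{197}\right) 4 = - \frac{532}{197}$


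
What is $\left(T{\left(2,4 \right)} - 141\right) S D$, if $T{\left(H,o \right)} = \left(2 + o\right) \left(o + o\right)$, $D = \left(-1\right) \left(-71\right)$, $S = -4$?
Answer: $26412$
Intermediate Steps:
$D = 71$
$T{\left(H,o \right)} = 2 o \left(2 + o\right)$ ($T{\left(H,o \right)} = \left(2 + o\right) 2 o = 2 o \left(2 + o\right)$)
$\left(T{\left(2,4 \right)} - 141\right) S D = \left(2 \cdot 4 \left(2 + 4\right) - 141\right) \left(\left(-4\right) 71\right) = \left(2 \cdot 4 \cdot 6 - 141\right) \left(-284\right) = \left(48 - 141\right) \left(-284\right) = \left(-93\right) \left(-284\right) = 26412$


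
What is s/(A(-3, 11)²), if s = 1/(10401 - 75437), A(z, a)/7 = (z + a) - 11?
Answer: -1/28680876 ≈ -3.4866e-8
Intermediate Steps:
A(z, a) = -77 + 7*a + 7*z (A(z, a) = 7*((z + a) - 11) = 7*((a + z) - 11) = 7*(-11 + a + z) = -77 + 7*a + 7*z)
s = -1/65036 (s = 1/(-65036) = -1/65036 ≈ -1.5376e-5)
s/(A(-3, 11)²) = -1/(65036*(-77 + 7*11 + 7*(-3))²) = -1/(65036*(-77 + 77 - 21)²) = -1/(65036*((-21)²)) = -1/65036/441 = -1/65036*1/441 = -1/28680876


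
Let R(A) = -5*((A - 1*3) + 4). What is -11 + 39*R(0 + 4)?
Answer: -986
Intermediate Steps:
R(A) = -5 - 5*A (R(A) = -5*((A - 3) + 4) = -5*((-3 + A) + 4) = -5*(1 + A) = -5 - 5*A)
-11 + 39*R(0 + 4) = -11 + 39*(-5 - 5*(0 + 4)) = -11 + 39*(-5 - 5*4) = -11 + 39*(-5 - 20) = -11 + 39*(-25) = -11 - 975 = -986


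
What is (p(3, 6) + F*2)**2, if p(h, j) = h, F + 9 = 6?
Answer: 9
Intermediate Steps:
F = -3 (F = -9 + 6 = -3)
(p(3, 6) + F*2)**2 = (3 - 3*2)**2 = (3 - 6)**2 = (-3)**2 = 9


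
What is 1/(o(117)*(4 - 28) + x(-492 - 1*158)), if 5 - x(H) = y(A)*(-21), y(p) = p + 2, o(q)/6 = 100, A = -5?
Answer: -1/14458 ≈ -6.9166e-5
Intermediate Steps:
o(q) = 600 (o(q) = 6*100 = 600)
y(p) = 2 + p
x(H) = -58 (x(H) = 5 - (2 - 5)*(-21) = 5 - (-3)*(-21) = 5 - 1*63 = 5 - 63 = -58)
1/(o(117)*(4 - 28) + x(-492 - 1*158)) = 1/(600*(4 - 28) - 58) = 1/(600*(-24) - 58) = 1/(-14400 - 58) = 1/(-14458) = -1/14458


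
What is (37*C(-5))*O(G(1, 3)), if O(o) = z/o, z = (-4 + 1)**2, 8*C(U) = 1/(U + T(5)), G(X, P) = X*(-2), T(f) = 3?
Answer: 333/32 ≈ 10.406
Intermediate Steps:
G(X, P) = -2*X
C(U) = 1/(8*(3 + U)) (C(U) = 1/(8*(U + 3)) = 1/(8*(3 + U)))
z = 9 (z = (-3)**2 = 9)
O(o) = 9/o
(37*C(-5))*O(G(1, 3)) = (37*(1/(8*(3 - 5))))*(9/((-2*1))) = (37*((1/8)/(-2)))*(9/(-2)) = (37*((1/8)*(-1/2)))*(9*(-1/2)) = (37*(-1/16))*(-9/2) = -37/16*(-9/2) = 333/32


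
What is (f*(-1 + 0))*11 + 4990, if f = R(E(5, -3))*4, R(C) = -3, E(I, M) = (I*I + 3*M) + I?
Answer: 5122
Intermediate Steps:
E(I, M) = I + I² + 3*M (E(I, M) = (I² + 3*M) + I = I + I² + 3*M)
f = -12 (f = -3*4 = -12)
(f*(-1 + 0))*11 + 4990 = -12*(-1 + 0)*11 + 4990 = -12*(-1)*11 + 4990 = 12*11 + 4990 = 132 + 4990 = 5122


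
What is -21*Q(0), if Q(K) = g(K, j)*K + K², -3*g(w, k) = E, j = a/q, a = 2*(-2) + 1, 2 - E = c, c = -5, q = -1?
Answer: 0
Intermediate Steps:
E = 7 (E = 2 - 1*(-5) = 2 + 5 = 7)
a = -3 (a = -4 + 1 = -3)
j = 3 (j = -3/(-1) = -3*(-1) = 3)
g(w, k) = -7/3 (g(w, k) = -⅓*7 = -7/3)
Q(K) = K² - 7*K/3 (Q(K) = -7*K/3 + K² = K² - 7*K/3)
-21*Q(0) = -7*0*(-7 + 3*0) = -7*0*(-7 + 0) = -7*0*(-7) = -21*0 = 0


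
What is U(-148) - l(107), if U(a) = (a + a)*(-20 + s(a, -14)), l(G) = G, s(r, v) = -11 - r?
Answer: -34739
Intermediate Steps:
U(a) = 2*a*(-31 - a) (U(a) = (a + a)*(-20 + (-11 - a)) = (2*a)*(-31 - a) = 2*a*(-31 - a))
U(-148) - l(107) = -2*(-148)*(31 - 148) - 1*107 = -2*(-148)*(-117) - 107 = -34632 - 107 = -34739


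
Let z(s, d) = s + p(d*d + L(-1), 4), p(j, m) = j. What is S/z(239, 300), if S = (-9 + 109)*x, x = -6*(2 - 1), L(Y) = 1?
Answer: -5/752 ≈ -0.0066489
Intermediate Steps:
x = -6 (x = -6*1 = -6)
z(s, d) = 1 + s + d² (z(s, d) = s + (d*d + 1) = s + (d² + 1) = s + (1 + d²) = 1 + s + d²)
S = -600 (S = (-9 + 109)*(-6) = 100*(-6) = -600)
S/z(239, 300) = -600/(1 + 239 + 300²) = -600/(1 + 239 + 90000) = -600/90240 = -600*1/90240 = -5/752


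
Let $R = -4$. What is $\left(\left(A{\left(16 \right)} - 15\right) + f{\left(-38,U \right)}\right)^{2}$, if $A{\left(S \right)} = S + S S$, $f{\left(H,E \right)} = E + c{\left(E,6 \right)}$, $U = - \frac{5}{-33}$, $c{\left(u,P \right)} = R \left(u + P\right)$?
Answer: $\frac{6543364}{121} \approx 54077.0$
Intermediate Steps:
$c{\left(u,P \right)} = - 4 P - 4 u$ ($c{\left(u,P \right)} = - 4 \left(u + P\right) = - 4 \left(P + u\right) = - 4 P - 4 u$)
$U = \frac{5}{33}$ ($U = \left(-5\right) \left(- \frac{1}{33}\right) = \frac{5}{33} \approx 0.15152$)
$f{\left(H,E \right)} = -24 - 3 E$ ($f{\left(H,E \right)} = E - \left(24 + 4 E\right) = -24 - 3 E$)
$A{\left(S \right)} = S + S^{2}$
$\left(\left(A{\left(16 \right)} - 15\right) + f{\left(-38,U \right)}\right)^{2} = \left(\left(16 \left(1 + 16\right) - 15\right) - \frac{269}{11}\right)^{2} = \left(\left(16 \cdot 17 - 15\right) - \frac{269}{11}\right)^{2} = \left(\left(272 - 15\right) - \frac{269}{11}\right)^{2} = \left(257 - \frac{269}{11}\right)^{2} = \left(\frac{2558}{11}\right)^{2} = \frac{6543364}{121}$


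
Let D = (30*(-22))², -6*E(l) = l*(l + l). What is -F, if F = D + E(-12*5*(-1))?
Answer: -434400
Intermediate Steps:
E(l) = -l²/3 (E(l) = -l*(l + l)/6 = -l*2*l/6 = -l²/3)
D = 435600 (D = (-660)² = 435600)
F = 434400 (F = 435600 - (-12*5*(-1))²/3 = 435600 - (-60*(-1))²/3 = 435600 - ⅓*60² = 435600 - ⅓*3600 = 435600 - 1200 = 434400)
-F = -1*434400 = -434400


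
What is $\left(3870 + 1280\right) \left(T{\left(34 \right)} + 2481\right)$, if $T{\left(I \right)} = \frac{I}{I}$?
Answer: $12782300$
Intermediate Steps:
$T{\left(I \right)} = 1$
$\left(3870 + 1280\right) \left(T{\left(34 \right)} + 2481\right) = \left(3870 + 1280\right) \left(1 + 2481\right) = 5150 \cdot 2482 = 12782300$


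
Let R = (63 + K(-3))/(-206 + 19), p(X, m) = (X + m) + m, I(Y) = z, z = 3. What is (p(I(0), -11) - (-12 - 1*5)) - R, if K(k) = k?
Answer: -314/187 ≈ -1.6791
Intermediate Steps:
I(Y) = 3
p(X, m) = X + 2*m
R = -60/187 (R = (63 - 3)/(-206 + 19) = 60/(-187) = 60*(-1/187) = -60/187 ≈ -0.32086)
(p(I(0), -11) - (-12 - 1*5)) - R = ((3 + 2*(-11)) - (-12 - 1*5)) - 1*(-60/187) = ((3 - 22) - (-12 - 5)) + 60/187 = (-19 - 1*(-17)) + 60/187 = (-19 + 17) + 60/187 = -2 + 60/187 = -314/187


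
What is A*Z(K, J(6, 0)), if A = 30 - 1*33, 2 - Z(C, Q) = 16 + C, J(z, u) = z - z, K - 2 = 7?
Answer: 69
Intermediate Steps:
K = 9 (K = 2 + 7 = 9)
J(z, u) = 0
Z(C, Q) = -14 - C (Z(C, Q) = 2 - (16 + C) = 2 + (-16 - C) = -14 - C)
A = -3 (A = 30 - 33 = -3)
A*Z(K, J(6, 0)) = -3*(-14 - 1*9) = -3*(-14 - 9) = -3*(-23) = 69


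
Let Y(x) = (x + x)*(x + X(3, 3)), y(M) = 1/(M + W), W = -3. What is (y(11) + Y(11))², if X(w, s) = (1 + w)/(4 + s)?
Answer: 203433169/3136 ≈ 64870.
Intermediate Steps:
X(w, s) = (1 + w)/(4 + s)
y(M) = 1/(-3 + M) (y(M) = 1/(M - 3) = 1/(-3 + M))
Y(x) = 2*x*(4/7 + x) (Y(x) = (x + x)*(x + (1 + 3)/(4 + 3)) = (2*x)*(x + 4/7) = (2*x)*(4/7 + x) = 2*x*(4/7 + x))
(y(11) + Y(11))² = (1/(-3 + 11) + (2/7)*11*(4 + 7*11))² = (1/8 + (2/7)*11*(4 + 77))² = (⅛ + (2/7)*11*81)² = (⅛ + 1782/7)² = (14263/56)² = 203433169/3136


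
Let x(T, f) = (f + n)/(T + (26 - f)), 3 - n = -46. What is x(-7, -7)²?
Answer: 441/169 ≈ 2.6095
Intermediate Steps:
n = 49 (n = 3 - 1*(-46) = 3 + 46 = 49)
x(T, f) = (49 + f)/(26 + T - f) (x(T, f) = (f + 49)/(T + (26 - f)) = (49 + f)/(26 + T - f))
x(-7, -7)² = ((49 - 7)/(26 - 7 - 1*(-7)))² = (42/(26 - 7 + 7))² = (42/26)² = ((1/26)*42)² = (21/13)² = 441/169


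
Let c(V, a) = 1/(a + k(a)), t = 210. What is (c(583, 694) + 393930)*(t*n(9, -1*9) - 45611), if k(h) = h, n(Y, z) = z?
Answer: -25972351722341/1388 ≈ -1.8712e+10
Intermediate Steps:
c(V, a) = 1/(2*a) (c(V, a) = 1/(a + a) = 1/(2*a))
(c(583, 694) + 393930)*(t*n(9, -1*9) - 45611) = ((½)/694 + 393930)*(210*(-1*9) - 45611) = ((½)*(1/694) + 393930)*(210*(-9) - 45611) = (1/1388 + 393930)*(-1890 - 45611) = (546774841/1388)*(-47501) = -25972351722341/1388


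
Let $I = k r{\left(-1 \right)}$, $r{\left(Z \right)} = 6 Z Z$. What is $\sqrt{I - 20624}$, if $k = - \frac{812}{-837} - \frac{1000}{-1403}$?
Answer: $\frac{2 i \sqrt{87736735021622}}{130479} \approx 143.58 i$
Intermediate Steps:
$r{\left(Z \right)} = 6 Z^{2}$
$k = \frac{1976236}{1174311}$ ($k = \left(-812\right) \left(- \frac{1}{837}\right) - - \frac{1000}{1403} = \frac{812}{837} + \frac{1000}{1403} = \frac{1976236}{1174311} \approx 1.6829$)
$I = \frac{3952472}{391437}$ ($I = \frac{1976236 \cdot 6 \left(-1\right)^{2}}{1174311} = \frac{1976236 \cdot 6 \cdot 1}{1174311} = \frac{1976236}{1174311} \cdot 6 = \frac{3952472}{391437} \approx 10.097$)
$\sqrt{I - 20624} = \sqrt{\frac{3952472}{391437} - 20624} = \sqrt{- \frac{8069044216}{391437}} = \frac{2 i \sqrt{87736735021622}}{130479}$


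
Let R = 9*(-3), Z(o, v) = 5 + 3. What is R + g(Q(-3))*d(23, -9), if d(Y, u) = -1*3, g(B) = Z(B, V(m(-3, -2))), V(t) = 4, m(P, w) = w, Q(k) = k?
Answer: -51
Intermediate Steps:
Z(o, v) = 8
g(B) = 8
d(Y, u) = -3
R = -27
R + g(Q(-3))*d(23, -9) = -27 + 8*(-3) = -27 - 24 = -51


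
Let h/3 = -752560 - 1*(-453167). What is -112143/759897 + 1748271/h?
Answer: -158803375076/75835947507 ≈ -2.0940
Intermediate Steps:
h = -898179 (h = 3*(-752560 - 1*(-453167)) = 3*(-752560 + 453167) = 3*(-299393) = -898179)
-112143/759897 + 1748271/h = -112143/759897 + 1748271/(-898179) = -112143*1/759897 + 1748271*(-1/898179) = -37381/253299 - 582757/299393 = -158803375076/75835947507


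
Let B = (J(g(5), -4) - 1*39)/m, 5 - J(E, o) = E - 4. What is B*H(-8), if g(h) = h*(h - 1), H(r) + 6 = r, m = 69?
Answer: 700/69 ≈ 10.145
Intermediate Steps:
H(r) = -6 + r
g(h) = h*(-1 + h)
J(E, o) = 9 - E (J(E, o) = 5 - (E - 4) = 5 - (-4 + E) = 5 + (4 - E) = 9 - E)
B = -50/69 (B = ((9 - 5*(-1 + 5)) - 1*39)/69 = ((9 - 5*4) - 39)*(1/69) = ((9 - 1*20) - 39)*(1/69) = ((9 - 20) - 39)*(1/69) = (-11 - 39)*(1/69) = -50*1/69 = -50/69 ≈ -0.72464)
B*H(-8) = -50*(-6 - 8)/69 = -50/69*(-14) = 700/69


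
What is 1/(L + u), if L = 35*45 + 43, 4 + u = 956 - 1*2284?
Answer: 1/286 ≈ 0.0034965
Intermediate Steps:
u = -1332 (u = -4 + (956 - 1*2284) = -4 + (956 - 2284) = -4 - 1328 = -1332)
L = 1618 (L = 1575 + 43 = 1618)
1/(L + u) = 1/(1618 - 1332) = 1/286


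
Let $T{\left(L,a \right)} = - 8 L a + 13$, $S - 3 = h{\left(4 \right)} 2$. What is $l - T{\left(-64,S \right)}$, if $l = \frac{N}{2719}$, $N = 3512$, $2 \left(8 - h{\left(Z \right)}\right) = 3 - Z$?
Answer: $- \frac{27874395}{2719} \approx -10252.0$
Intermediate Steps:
$h{\left(Z \right)} = \frac{13}{2} + \frac{Z}{2}$ ($h{\left(Z \right)} = 8 - \frac{3 - Z}{2} = 8 + \left(- \frac{3}{2} + \frac{Z}{2}\right) = \frac{13}{2} + \frac{Z}{2}$)
$S = 20$ ($S = 3 + \left(\frac{13}{2} + \frac{1}{2} \cdot 4\right) 2 = 3 + \left(\frac{13}{2} + 2\right) 2 = 3 + \frac{17}{2} \cdot 2 = 3 + 17 = 20$)
$T{\left(L,a \right)} = 13 - 8 L a$ ($T{\left(L,a \right)} = - 8 L a + 13 = 13 - 8 L a$)
$l = \frac{3512}{2719} \approx 1.2917$
$l - T{\left(-64,S \right)} = \frac{3512}{2719} - \left(13 - \left(-512\right) 20\right) = \frac{3512}{2719} - \left(13 + 10240\right) = \frac{3512}{2719} - 10253 = - \frac{27874395}{2719}$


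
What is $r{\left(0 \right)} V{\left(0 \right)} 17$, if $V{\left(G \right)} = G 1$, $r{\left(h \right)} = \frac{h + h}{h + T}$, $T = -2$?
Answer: $0$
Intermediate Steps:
$r{\left(h \right)} = \frac{2 h}{-2 + h}$ ($r{\left(h \right)} = \frac{h + h}{h - 2} = \frac{2 h}{-2 + h}$)
$V{\left(G \right)} = G$
$r{\left(0 \right)} V{\left(0 \right)} 17 = 2 \cdot 0 \frac{1}{-2 + 0} \cdot 0 \cdot 17 = 2 \cdot 0 \frac{1}{-2} \cdot 0 \cdot 17 = 2 \cdot 0 \left(- \frac{1}{2}\right) 0 \cdot 17 = 0 \cdot 0 \cdot 17 = 0 \cdot 17 = 0$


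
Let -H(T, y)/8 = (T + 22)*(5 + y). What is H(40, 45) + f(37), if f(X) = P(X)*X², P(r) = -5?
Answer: -31645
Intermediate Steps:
H(T, y) = -8*(5 + y)*(22 + T) (H(T, y) = -8*(T + 22)*(5 + y) = -8*(22 + T)*(5 + y) = -8*(5 + y)*(22 + T))
f(X) = -5*X²
H(40, 45) + f(37) = (-880 - 176*45 - 40*40 - 8*40*45) - 5*37² = (-880 - 7920 - 1600 - 14400) - 5*1369 = -24800 - 6845 = -31645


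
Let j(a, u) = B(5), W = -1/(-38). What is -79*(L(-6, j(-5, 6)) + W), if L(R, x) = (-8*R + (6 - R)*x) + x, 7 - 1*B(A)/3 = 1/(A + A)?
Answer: -2380033/95 ≈ -25053.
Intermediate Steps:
W = 1/38 (W = -1*(-1/38) = 1/38 ≈ 0.026316)
B(A) = 21 - 3/(2*A) (B(A) = 21 - 3/(A + A) = 21 - 3*1/(2*A) = 21 - 3/(2*A))
j(a, u) = 207/10 (j(a, u) = 21 - 3/2/5 = 21 - 3/2*⅕ = 21 - 3/10 = 207/10)
L(R, x) = x - 8*R + x*(6 - R) (L(R, x) = (-8*R + x*(6 - R)) + x = x - 8*R + x*(6 - R))
-79*(L(-6, j(-5, 6)) + W) = -79*((-8*(-6) + 7*(207/10) - 1*(-6)*207/10) + 1/38) = -79*((48 + 1449/10 + 621/5) + 1/38) = -79*(3171/10 + 1/38) = -79*30127/95 = -2380033/95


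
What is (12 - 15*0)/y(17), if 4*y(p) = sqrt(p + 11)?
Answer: 24*sqrt(7)/7 ≈ 9.0712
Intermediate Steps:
y(p) = sqrt(11 + p)/4 (y(p) = sqrt(p + 11)/4 = sqrt(11 + p)/4)
(12 - 15*0)/y(17) = (12 - 15*0)/((sqrt(11 + 17)/4)) = (12 + 0)/((sqrt(28)/4)) = 12/(((2*sqrt(7))/4)) = 12/((sqrt(7)/2)) = 12*(2*sqrt(7)/7) = 24*sqrt(7)/7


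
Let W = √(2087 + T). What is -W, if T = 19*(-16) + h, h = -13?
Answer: -√1770 ≈ -42.071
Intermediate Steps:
T = -317 (T = 19*(-16) - 13 = -304 - 13 = -317)
W = √1770 (W = √(2087 - 317) = √1770 ≈ 42.071)
-W = -√1770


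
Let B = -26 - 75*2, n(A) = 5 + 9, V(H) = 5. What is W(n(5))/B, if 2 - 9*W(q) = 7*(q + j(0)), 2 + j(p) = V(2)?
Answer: 13/176 ≈ 0.073864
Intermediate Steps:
j(p) = 3 (j(p) = -2 + 5 = 3)
n(A) = 14
W(q) = -19/9 - 7*q/9 (W(q) = 2/9 - 7*(q + 3)/9 = 2/9 - 7*(3 + q)/9 = 2/9 - (21 + 7*q)/9 = 2/9 + (-7/3 - 7*q/9) = -19/9 - 7*q/9)
B = -176 (B = -26 - 150 = -176)
W(n(5))/B = (-19/9 - 7/9*14)/(-176) = (-19/9 - 98/9)*(-1/176) = -13*(-1/176) = 13/176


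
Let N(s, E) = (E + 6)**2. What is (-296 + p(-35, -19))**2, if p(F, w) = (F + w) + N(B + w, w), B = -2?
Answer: 32761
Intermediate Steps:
N(s, E) = (6 + E)**2
p(F, w) = F + w + (6 + w)**2 (p(F, w) = (F + w) + (6 + w)**2 = F + w + (6 + w)**2)
(-296 + p(-35, -19))**2 = (-296 + (-35 - 19 + (6 - 19)**2))**2 = (-296 + (-35 - 19 + (-13)**2))**2 = (-296 + (-35 - 19 + 169))**2 = (-296 + 115)**2 = (-181)**2 = 32761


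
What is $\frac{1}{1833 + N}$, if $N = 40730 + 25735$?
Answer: $\frac{1}{68298} \approx 1.4642 \cdot 10^{-5}$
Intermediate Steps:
$N = 66465$
$\frac{1}{1833 + N} = \frac{1}{1833 + 66465} = \frac{1}{68298}$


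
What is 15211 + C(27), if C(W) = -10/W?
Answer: 410687/27 ≈ 15211.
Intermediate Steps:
15211 + C(27) = 15211 - 10/27 = 410687/27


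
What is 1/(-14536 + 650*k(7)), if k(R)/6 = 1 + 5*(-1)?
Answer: -1/30136 ≈ -3.3183e-5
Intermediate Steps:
k(R) = -24 (k(R) = 6*(1 + 5*(-1)) = 6*(1 - 5) = 6*(-4) = -24)
1/(-14536 + 650*k(7)) = 1/(-14536 + 650*(-24)) = 1/(-14536 - 15600) = 1/(-30136) = -1/30136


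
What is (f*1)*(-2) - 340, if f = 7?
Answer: -354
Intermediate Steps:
(f*1)*(-2) - 340 = (7*1)*(-2) - 340 = 7*(-2) - 340 = -14 - 340 = -354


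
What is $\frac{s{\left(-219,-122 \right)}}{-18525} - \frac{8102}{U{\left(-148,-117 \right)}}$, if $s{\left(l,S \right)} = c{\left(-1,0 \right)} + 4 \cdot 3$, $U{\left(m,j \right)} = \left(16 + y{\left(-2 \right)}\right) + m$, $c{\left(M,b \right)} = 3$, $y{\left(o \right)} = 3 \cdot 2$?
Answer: $\frac{5002922}{77805} \approx 64.301$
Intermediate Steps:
$y{\left(o \right)} = 6$
$U{\left(m,j \right)} = 22 + m$ ($U{\left(m,j \right)} = \left(16 + 6\right) + m = 22 + m$)
$s{\left(l,S \right)} = 15$ ($s{\left(l,S \right)} = 3 + 4 \cdot 3 = 3 + 12 = 15$)
$\frac{s{\left(-219,-122 \right)}}{-18525} - \frac{8102}{U{\left(-148,-117 \right)}} = \frac{15}{-18525} - \frac{8102}{22 - 148} = 15 \left(- \frac{1}{18525}\right) - \frac{8102}{-126} = - \frac{1}{1235} - - \frac{4051}{63} = - \frac{1}{1235} + \frac{4051}{63} = \frac{5002922}{77805}$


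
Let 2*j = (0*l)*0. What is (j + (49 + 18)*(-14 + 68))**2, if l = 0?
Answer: 13089924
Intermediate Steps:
j = 0 (j = ((0*0)*0)/2 = (0*0)/2 = (1/2)*0 = 0)
(j + (49 + 18)*(-14 + 68))**2 = (0 + (49 + 18)*(-14 + 68))**2 = (0 + 67*54)**2 = (0 + 3618)**2 = 3618**2 = 13089924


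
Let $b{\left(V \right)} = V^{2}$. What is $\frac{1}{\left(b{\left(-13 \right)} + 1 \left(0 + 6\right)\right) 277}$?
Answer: $\frac{1}{48475} \approx 2.0629 \cdot 10^{-5}$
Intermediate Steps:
$\frac{1}{\left(b{\left(-13 \right)} + 1 \left(0 + 6\right)\right) 277} = \frac{1}{\left(\left(-13\right)^{2} + 1 \left(0 + 6\right)\right) 277} = \frac{1}{\left(169 + 1 \cdot 6\right) 277} = \frac{1}{\left(169 + 6\right) 277} = \frac{1}{175 \cdot 277} = \frac{1}{48475}$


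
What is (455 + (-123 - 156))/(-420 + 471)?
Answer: 176/51 ≈ 3.4510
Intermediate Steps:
(455 + (-123 - 156))/(-420 + 471) = (455 - 279)/51 = 176*(1/51) = 176/51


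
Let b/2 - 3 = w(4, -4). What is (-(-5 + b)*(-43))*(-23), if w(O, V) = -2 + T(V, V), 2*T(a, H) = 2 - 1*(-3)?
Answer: -1978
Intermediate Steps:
T(a, H) = 5/2 (T(a, H) = (2 - 1*(-3))/2 = (2 + 3)/2 = (½)*5 = 5/2)
w(O, V) = ½ (w(O, V) = -2 + 5/2 = ½)
b = 7 (b = 6 + 2*(½) = 6 + 1 = 7)
(-(-5 + b)*(-43))*(-23) = (-(-5 + 7)*(-43))*(-23) = (-1*2*(-43))*(-23) = -2*(-43)*(-23) = 86*(-23) = -1978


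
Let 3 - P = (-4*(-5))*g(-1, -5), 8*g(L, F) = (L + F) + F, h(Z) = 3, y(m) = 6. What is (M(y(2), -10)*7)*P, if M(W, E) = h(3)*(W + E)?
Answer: -2562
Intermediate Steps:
M(W, E) = 3*E + 3*W (M(W, E) = 3*(W + E) = 3*(E + W) = 3*E + 3*W)
g(L, F) = F/4 + L/8 (g(L, F) = ((L + F) + F)/8 = ((F + L) + F)/8 = (L + 2*F)/8 = F/4 + L/8)
P = 61/2 (P = 3 - (-4*(-5))*((¼)*(-5) + (⅛)*(-1)) = 3 - 20*(-5/4 - ⅛) = 3 - 20*(-11)/8 = 3 - 1*(-55/2) = 3 + 55/2 = 61/2 ≈ 30.500)
(M(y(2), -10)*7)*P = ((3*(-10) + 3*6)*7)*(61/2) = ((-30 + 18)*7)*(61/2) = -12*7*(61/2) = -84*61/2 = -2562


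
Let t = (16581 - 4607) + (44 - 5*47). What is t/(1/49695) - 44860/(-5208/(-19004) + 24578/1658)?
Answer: 34819568765991505/59464397 ≈ 5.8555e+8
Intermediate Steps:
t = 11783 (t = 11974 + (44 - 235) = 11974 - 191 = 11783)
t/(1/49695) - 44860/(-5208/(-19004) + 24578/1658) = 11783/(1/49695) - 44860/(-5208/(-19004) + 24578/1658) = 11783/(1/49695) - 44860/(-5208*(-1/19004) + 24578*(1/1658)) = 11783*49695 - 44860/(1302/4751 + 12289/829) = 585556185 - 44860/59464397/3938579 = 585556185 - 44860*3938579/59464397 = 585556185 - 176684653940/59464397 = 34819568765991505/59464397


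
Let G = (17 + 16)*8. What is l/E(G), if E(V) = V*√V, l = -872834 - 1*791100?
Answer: -831967*√66/17424 ≈ -387.91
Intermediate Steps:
G = 264 (G = 33*8 = 264)
l = -1663934 (l = -872834 - 791100 = -1663934)
E(V) = V^(3/2)
l/E(G) = -1663934*√66/34848 = -831967*√66/17424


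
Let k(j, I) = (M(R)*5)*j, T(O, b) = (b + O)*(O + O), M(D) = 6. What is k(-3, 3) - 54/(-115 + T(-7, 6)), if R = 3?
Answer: -9036/101 ≈ -89.465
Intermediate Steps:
T(O, b) = 2*O*(O + b) (T(O, b) = (O + b)*(2*O) = 2*O*(O + b))
k(j, I) = 30*j (k(j, I) = (6*5)*j = 30*j)
k(-3, 3) - 54/(-115 + T(-7, 6)) = 30*(-3) - 54/(-115 + 2*(-7)*(-7 + 6)) = -90 - 54/(-115 + 2*(-7)*(-1)) = -90 - 54/(-115 + 14) = -90 - 54/(-101) = -90 - 1/101*(-54) = -90 + 54/101 = -9036/101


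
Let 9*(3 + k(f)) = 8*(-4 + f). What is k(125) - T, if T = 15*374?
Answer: -49549/9 ≈ -5505.4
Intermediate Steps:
T = 5610
k(f) = -59/9 + 8*f/9 (k(f) = -3 + (8*(-4 + f))/9 = -3 + (-32 + 8*f)/9 = -3 + (-32/9 + 8*f/9) = -59/9 + 8*f/9)
k(125) - T = (-59/9 + (8/9)*125) - 1*5610 = (-59/9 + 1000/9) - 5610 = 941/9 - 5610 = -49549/9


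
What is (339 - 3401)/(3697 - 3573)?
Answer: -1531/62 ≈ -24.694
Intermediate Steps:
(339 - 3401)/(3697 - 3573) = -3062/124 = -3062*1/124 = -1531/62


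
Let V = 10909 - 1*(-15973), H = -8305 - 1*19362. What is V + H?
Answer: -785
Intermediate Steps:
H = -27667 (H = -8305 - 19362 = -27667)
V = 26882 (V = 10909 + 15973 = 26882)
V + H = 26882 - 27667 = -785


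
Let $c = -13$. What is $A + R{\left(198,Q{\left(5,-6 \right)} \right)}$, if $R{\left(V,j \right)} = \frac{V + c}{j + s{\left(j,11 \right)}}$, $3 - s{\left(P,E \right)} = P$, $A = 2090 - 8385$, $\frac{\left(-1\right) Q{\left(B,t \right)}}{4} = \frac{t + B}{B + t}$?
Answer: $- \frac{18700}{3} \approx -6233.3$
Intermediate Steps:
$Q{\left(B,t \right)} = -4$ ($Q{\left(B,t \right)} = - 4 \frac{t + B}{B + t} = - 4 \frac{B + t}{B + t} = \left(-4\right) 1 = -4$)
$A = -6295$ ($A = 2090 - 8385 = -6295$)
$s{\left(P,E \right)} = 3 - P$
$R{\left(V,j \right)} = - \frac{13}{3} + \frac{V}{3}$ ($R{\left(V,j \right)} = \frac{V - 13}{j - \left(-3 + j\right)} = \frac{-13 + V}{3} = \left(-13 + V\right) \frac{1}{3} = - \frac{13}{3} + \frac{V}{3}$)
$A + R{\left(198,Q{\left(5,-6 \right)} \right)} = -6295 + \left(- \frac{13}{3} + \frac{1}{3} \cdot 198\right) = -6295 + \left(- \frac{13}{3} + 66\right) = -6295 + \frac{185}{3} = - \frac{18700}{3}$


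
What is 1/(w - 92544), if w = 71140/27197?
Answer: -27197/2516848028 ≈ -1.0806e-5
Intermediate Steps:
w = 71140/27197 (w = 71140*(1/27197) = 71140/27197 ≈ 2.6157)
1/(w - 92544) = 1/(71140/27197 - 92544) = 1/(-2516848028/27197) = -27197/2516848028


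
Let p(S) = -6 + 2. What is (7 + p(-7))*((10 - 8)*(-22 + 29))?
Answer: 42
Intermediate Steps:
p(S) = -4
(7 + p(-7))*((10 - 8)*(-22 + 29)) = (7 - 4)*((10 - 8)*(-22 + 29)) = 3*(2*7) = 3*14 = 42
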